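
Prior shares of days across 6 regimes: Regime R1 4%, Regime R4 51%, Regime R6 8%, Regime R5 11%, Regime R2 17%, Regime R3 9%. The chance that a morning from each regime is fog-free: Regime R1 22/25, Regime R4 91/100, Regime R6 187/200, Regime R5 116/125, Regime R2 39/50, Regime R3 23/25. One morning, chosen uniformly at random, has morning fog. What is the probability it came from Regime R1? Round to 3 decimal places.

Taking complements, P(fog | each) = Regime R1 0.12, Regime R4 0.09, Regime R6 0.065, Regime R5 0.072, Regime R2 0.22, Regime R3 0.08.
By Bayes' rule, posterior ∝ prior × likelihood:
  Regime R1: 0.04 × 0.12 = 0.0048
  Regime R4: 0.51 × 0.09 = 0.0459
  Regime R6: 0.08 × 0.065 = 0.0052
  Regime R5: 0.11 × 0.072 = 0.00792
  Regime R2: 0.17 × 0.22 = 0.0374
  Regime R3: 0.09 × 0.08 = 0.0072
Total = 0.10842.
P(Regime R1 | evidence) = 0.0048 / 0.10842 ≈ 0.044.

0.044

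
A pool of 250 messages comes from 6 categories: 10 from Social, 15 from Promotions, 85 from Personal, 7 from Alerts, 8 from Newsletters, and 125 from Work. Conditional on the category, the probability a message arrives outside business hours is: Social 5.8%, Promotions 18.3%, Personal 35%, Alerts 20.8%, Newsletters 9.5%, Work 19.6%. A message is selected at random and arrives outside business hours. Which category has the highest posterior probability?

Personal

By Bayes' rule, posterior ∝ prior × likelihood:
  Social: 0.04 × 0.058 = 0.00232
  Promotions: 0.06 × 0.183 = 0.01098
  Personal: 0.34 × 0.35 = 0.119
  Alerts: 0.028 × 0.208 = 0.005824
  Newsletters: 0.032 × 0.095 = 0.00304
  Work: 0.5 × 0.196 = 0.098
Sum = 0.239164.
Largest term belongs to Personal, so Personal is most probable.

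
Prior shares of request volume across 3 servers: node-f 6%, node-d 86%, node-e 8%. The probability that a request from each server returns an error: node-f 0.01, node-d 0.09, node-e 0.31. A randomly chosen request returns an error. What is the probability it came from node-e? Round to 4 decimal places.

Prior × likelihood for each hypothesis:
  node-f: 0.06 × 0.01 = 0.0006
  node-d: 0.86 × 0.09 = 0.0774
  node-e: 0.08 × 0.31 = 0.0248
Sum = 0.1028.
P(node-e | evidence) = 0.0248 / 0.1028 ≈ 0.2412.

0.2412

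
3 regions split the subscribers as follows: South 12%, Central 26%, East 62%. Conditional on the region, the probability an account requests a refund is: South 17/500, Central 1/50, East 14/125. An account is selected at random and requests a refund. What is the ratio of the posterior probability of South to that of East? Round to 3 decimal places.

0.059

Prior × likelihood for each hypothesis:
  South: 0.12 × 0.034 = 0.00408
  Central: 0.26 × 0.02 = 0.0052
  East: 0.62 × 0.112 = 0.06944
Sum = 0.07872.
The ratio is 0.00408 / 0.06944 (the normalizer cancels) = 0.059.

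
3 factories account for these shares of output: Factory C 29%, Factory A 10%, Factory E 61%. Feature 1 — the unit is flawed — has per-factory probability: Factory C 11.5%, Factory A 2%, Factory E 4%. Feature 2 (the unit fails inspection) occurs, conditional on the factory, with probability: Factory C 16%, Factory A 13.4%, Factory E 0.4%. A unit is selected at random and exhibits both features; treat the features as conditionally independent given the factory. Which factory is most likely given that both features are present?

Unnormalized posteriors (prior × likelihood):
  Factory C: 0.29 × 0.115 × 0.16 = 0.005336
  Factory A: 0.1 × 0.02 × 0.134 = 0.000268
  Factory E: 0.61 × 0.04 × 0.004 = 0.0000976
Normalizing constant = 0.0057016.
Largest term belongs to Factory C, so Factory C is most probable.

Factory C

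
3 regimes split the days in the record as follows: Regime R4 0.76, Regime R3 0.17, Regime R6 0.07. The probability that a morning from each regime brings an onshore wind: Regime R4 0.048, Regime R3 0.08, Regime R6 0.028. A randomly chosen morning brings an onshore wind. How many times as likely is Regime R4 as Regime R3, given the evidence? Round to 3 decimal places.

2.682

Compute prior × likelihood for every hypothesis:
  Regime R4: 0.76 × 0.048 = 0.03648
  Regime R3: 0.17 × 0.08 = 0.0136
  Regime R6: 0.07 × 0.028 = 0.00196
Total = 0.05204.
The ratio is 0.03648 / 0.0136 (the normalizer cancels) = 2.682.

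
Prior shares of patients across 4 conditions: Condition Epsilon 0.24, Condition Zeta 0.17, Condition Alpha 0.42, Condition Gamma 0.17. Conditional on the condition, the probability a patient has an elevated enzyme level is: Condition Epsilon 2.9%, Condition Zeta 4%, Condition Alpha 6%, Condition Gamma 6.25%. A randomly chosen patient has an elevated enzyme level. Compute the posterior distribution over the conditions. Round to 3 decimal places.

Condition Epsilon 0.140, Condition Zeta 0.137, Condition Alpha 0.508, Condition Gamma 0.214

Prior × likelihood for each hypothesis:
  Condition Epsilon: 0.24 × 0.029 = 0.00696
  Condition Zeta: 0.17 × 0.04 = 0.0068
  Condition Alpha: 0.42 × 0.06 = 0.0252
  Condition Gamma: 0.17 × 0.0625 = 0.010625
Total = 0.049585.
P(Condition Epsilon | elevated) = 0.00696/0.049585 ≈ 0.140
P(Condition Zeta | elevated) = 0.0068/0.049585 ≈ 0.137
P(Condition Alpha | elevated) = 0.0252/0.049585 ≈ 0.508
P(Condition Gamma | elevated) = 0.010625/0.049585 ≈ 0.214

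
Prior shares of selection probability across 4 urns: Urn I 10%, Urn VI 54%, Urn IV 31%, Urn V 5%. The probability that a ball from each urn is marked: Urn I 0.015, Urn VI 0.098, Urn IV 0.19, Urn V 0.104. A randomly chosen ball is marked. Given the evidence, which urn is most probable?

Prior × likelihood for each hypothesis:
  Urn I: 0.1 × 0.015 = 0.0015
  Urn VI: 0.54 × 0.098 = 0.05292
  Urn IV: 0.31 × 0.19 = 0.0589
  Urn V: 0.05 × 0.104 = 0.0052
Sum = 0.11852.
Largest term belongs to Urn IV, so Urn IV is most probable.

Urn IV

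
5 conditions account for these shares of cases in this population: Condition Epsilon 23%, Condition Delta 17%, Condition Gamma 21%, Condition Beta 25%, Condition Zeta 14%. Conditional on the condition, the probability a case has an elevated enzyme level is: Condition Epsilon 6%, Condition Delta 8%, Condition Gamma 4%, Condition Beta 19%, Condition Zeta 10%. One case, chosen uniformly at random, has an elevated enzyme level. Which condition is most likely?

Condition Beta

By Bayes' rule, posterior ∝ prior × likelihood:
  Condition Epsilon: 0.23 × 0.06 = 0.0138
  Condition Delta: 0.17 × 0.08 = 0.0136
  Condition Gamma: 0.21 × 0.04 = 0.0084
  Condition Beta: 0.25 × 0.19 = 0.0475
  Condition Zeta: 0.14 × 0.1 = 0.014
Normalizing constant = 0.0973.
Largest term belongs to Condition Beta, so Condition Beta is most probable.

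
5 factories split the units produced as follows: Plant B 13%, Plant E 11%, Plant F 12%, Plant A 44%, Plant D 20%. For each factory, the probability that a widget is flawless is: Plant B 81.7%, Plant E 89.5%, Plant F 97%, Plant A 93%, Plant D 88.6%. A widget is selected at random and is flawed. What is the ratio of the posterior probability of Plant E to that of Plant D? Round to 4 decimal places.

Taking complements, P(flawed | each) = Plant B 0.183, Plant E 0.105, Plant F 0.03, Plant A 0.07, Plant D 0.114.
Unnormalized posteriors (prior × likelihood):
  Plant B: 0.13 × 0.183 = 0.02379
  Plant E: 0.11 × 0.105 = 0.01155
  Plant F: 0.12 × 0.03 = 0.0036
  Plant A: 0.44 × 0.07 = 0.0308
  Plant D: 0.2 × 0.114 = 0.0228
Sum = 0.09254.
The ratio is 0.01155 / 0.0228 (the normalizer cancels) = 0.5066.

0.5066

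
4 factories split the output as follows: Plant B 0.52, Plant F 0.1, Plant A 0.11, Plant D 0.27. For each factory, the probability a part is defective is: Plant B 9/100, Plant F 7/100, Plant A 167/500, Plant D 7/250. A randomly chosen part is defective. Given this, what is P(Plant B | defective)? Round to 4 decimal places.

Unnormalized posteriors (prior × likelihood):
  Plant B: 0.52 × 0.09 = 0.0468
  Plant F: 0.1 × 0.07 = 0.007
  Plant A: 0.11 × 0.334 = 0.03674
  Plant D: 0.27 × 0.028 = 0.00756
Normalizing constant = 0.0981.
P(Plant B | evidence) = 0.0468 / 0.0981 ≈ 0.4771.

0.4771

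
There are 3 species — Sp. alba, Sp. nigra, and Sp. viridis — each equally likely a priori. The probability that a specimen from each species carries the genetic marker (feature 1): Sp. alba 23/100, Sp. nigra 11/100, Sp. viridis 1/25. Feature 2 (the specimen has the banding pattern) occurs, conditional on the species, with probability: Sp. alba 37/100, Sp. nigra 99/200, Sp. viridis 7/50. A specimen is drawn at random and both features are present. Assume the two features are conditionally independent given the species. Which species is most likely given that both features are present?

With a uniform prior (1/3 each), posterior ∝ likelihood:
  Sp. alba: 0.23 × 0.37 = 0.0851
  Sp. nigra: 0.11 × 0.495 = 0.05445
  Sp. viridis: 0.04 × 0.14 = 0.0056
Total = 0.14515.
Largest term belongs to Sp. alba, so Sp. alba is most probable.

Sp. alba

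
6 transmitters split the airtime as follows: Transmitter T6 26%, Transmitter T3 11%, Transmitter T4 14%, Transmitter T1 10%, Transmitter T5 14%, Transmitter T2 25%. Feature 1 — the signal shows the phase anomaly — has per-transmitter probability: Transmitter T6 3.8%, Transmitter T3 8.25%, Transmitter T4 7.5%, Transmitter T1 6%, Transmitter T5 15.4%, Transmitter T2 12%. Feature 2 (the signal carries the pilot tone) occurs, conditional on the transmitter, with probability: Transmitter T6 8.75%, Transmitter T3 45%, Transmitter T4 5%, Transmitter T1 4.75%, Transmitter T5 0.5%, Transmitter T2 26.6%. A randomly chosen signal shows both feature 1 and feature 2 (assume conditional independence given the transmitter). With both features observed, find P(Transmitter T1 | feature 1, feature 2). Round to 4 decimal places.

0.0206

By Bayes' rule, posterior ∝ prior × likelihood:
  Transmitter T6: 0.26 × 0.038 × 0.0875 = 0.0008645
  Transmitter T3: 0.11 × 0.0825 × 0.45 = 0.00408375
  Transmitter T4: 0.14 × 0.075 × 0.05 = 0.000525
  Transmitter T1: 0.1 × 0.06 × 0.0475 = 0.000285
  Transmitter T5: 0.14 × 0.154 × 0.005 = 0.0001078
  Transmitter T2: 0.25 × 0.12 × 0.266 = 0.00798
Sum = 0.01384605.
P(Transmitter T1 | evidence) = 0.000285 / 0.01384605 ≈ 0.0206.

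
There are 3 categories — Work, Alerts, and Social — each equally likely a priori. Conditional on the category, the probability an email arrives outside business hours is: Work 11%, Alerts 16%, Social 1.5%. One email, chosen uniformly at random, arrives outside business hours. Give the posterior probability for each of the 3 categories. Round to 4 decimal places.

Work 0.3860, Alerts 0.5614, Social 0.0526

With a uniform prior (1/3 each), posterior ∝ likelihood:
  Work: 0.11
  Alerts: 0.16
  Social: 0.015
Sum = 0.285.
P(Work | off-hours) = 0.11/0.285 ≈ 0.3860
P(Alerts | off-hours) = 0.16/0.285 ≈ 0.5614
P(Social | off-hours) = 0.015/0.285 ≈ 0.0526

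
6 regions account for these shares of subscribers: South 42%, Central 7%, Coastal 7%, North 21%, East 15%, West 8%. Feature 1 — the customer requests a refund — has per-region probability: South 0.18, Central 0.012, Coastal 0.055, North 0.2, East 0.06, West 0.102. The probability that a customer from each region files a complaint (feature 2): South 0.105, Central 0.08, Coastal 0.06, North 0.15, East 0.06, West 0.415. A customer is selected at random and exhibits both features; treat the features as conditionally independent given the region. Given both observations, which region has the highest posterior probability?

Unnormalized posteriors (prior × likelihood):
  South: 0.42 × 0.18 × 0.105 = 0.007938
  Central: 0.07 × 0.012 × 0.08 = 0.0000672
  Coastal: 0.07 × 0.055 × 0.06 = 0.000231
  North: 0.21 × 0.2 × 0.15 = 0.0063
  East: 0.15 × 0.06 × 0.06 = 0.00054
  West: 0.08 × 0.102 × 0.415 = 0.0033864
Sum = 0.0184626.
Largest term belongs to South, so South is most probable.

South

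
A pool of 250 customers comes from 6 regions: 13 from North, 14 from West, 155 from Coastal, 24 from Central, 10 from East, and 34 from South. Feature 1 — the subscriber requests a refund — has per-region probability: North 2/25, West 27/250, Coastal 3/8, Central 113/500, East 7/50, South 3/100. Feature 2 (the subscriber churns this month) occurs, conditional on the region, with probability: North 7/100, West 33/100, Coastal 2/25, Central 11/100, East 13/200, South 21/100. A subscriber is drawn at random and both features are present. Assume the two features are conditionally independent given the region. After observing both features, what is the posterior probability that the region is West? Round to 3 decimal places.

0.081

By Bayes' rule, posterior ∝ prior × likelihood:
  North: 0.052 × 0.08 × 0.07 = 0.0002912
  West: 0.056 × 0.108 × 0.33 = 0.00199584
  Coastal: 0.62 × 0.375 × 0.08 = 0.0186
  Central: 0.096 × 0.226 × 0.11 = 0.00238656
  East: 0.04 × 0.14 × 0.065 = 0.000364
  South: 0.136 × 0.03 × 0.21 = 0.0008568
Normalizing constant = 0.0244944.
P(West | evidence) = 0.00199584 / 0.0244944 ≈ 0.081.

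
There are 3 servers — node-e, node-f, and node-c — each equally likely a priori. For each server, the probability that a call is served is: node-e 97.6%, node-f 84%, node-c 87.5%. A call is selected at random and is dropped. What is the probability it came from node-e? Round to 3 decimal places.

0.078

Taking complements, P(dropped | each) = node-e 0.024, node-f 0.16, node-c 0.125.
Since the prior is uniform, the posterior is proportional to the likelihood:
  node-e: 0.024
  node-f: 0.16
  node-c: 0.125
Total = 0.309.
P(node-e | evidence) = 0.024 / 0.309 ≈ 0.078.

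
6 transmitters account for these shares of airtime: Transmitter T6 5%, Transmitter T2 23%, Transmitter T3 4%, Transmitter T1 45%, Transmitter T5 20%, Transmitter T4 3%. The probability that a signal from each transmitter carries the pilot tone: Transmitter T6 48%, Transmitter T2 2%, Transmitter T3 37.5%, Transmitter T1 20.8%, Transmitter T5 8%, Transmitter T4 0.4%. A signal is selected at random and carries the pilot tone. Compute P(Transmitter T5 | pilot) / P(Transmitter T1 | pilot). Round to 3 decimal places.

Prior × likelihood for each hypothesis:
  Transmitter T6: 0.05 × 0.48 = 0.024
  Transmitter T2: 0.23 × 0.02 = 0.0046
  Transmitter T3: 0.04 × 0.375 = 0.015
  Transmitter T1: 0.45 × 0.208 = 0.0936
  Transmitter T5: 0.2 × 0.08 = 0.016
  Transmitter T4: 0.03 × 0.004 = 0.00012
Normalizing constant = 0.15332.
The ratio is 0.016 / 0.0936 (the normalizer cancels) = 0.171.

0.171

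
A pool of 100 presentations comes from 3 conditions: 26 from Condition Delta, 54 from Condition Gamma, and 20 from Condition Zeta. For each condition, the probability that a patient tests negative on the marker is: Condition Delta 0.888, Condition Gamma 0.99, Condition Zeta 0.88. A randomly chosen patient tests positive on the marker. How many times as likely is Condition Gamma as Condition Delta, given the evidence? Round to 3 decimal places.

Taking complements, P(marker-positive | each) = Condition Delta 0.112, Condition Gamma 0.01, Condition Zeta 0.12.
By Bayes' rule, posterior ∝ prior × likelihood:
  Condition Delta: 0.26 × 0.112 = 0.02912
  Condition Gamma: 0.54 × 0.01 = 0.0054
  Condition Zeta: 0.2 × 0.12 = 0.024
Normalizing constant = 0.05852.
The ratio is 0.0054 / 0.02912 (the normalizer cancels) = 0.185.

0.185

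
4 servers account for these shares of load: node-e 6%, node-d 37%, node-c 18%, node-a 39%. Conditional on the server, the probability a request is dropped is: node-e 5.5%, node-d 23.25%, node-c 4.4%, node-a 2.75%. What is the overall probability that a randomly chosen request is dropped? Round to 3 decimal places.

Unnormalized posteriors (prior × likelihood):
  node-e: 0.06 × 0.055 = 0.0033
  node-d: 0.37 × 0.2325 = 0.086025
  node-c: 0.18 × 0.044 = 0.00792
  node-a: 0.39 × 0.0275 = 0.010725
P(dropped) = 0.0033 + 0.086025 + 0.00792 + 0.010725 = 0.10797 → 0.108.

0.108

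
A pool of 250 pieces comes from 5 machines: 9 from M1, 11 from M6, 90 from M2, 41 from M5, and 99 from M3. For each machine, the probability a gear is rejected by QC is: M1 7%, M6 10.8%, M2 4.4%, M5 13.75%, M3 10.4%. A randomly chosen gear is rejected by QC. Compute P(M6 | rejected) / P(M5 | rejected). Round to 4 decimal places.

Prior × likelihood for each hypothesis:
  M1: 0.036 × 0.07 = 0.00252
  M6: 0.044 × 0.108 = 0.004752
  M2: 0.36 × 0.044 = 0.01584
  M5: 0.164 × 0.1375 = 0.02255
  M3: 0.396 × 0.104 = 0.041184
Sum = 0.086846.
The ratio is 0.004752 / 0.02255 (the normalizer cancels) = 0.2107.

0.2107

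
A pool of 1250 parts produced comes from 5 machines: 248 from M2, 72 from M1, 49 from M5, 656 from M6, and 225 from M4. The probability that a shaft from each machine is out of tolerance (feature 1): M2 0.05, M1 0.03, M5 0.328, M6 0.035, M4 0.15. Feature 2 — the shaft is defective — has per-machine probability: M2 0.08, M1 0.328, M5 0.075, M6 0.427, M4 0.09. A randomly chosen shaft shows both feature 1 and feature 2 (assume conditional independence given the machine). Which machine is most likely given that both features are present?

By Bayes' rule, posterior ∝ prior × likelihood:
  M2: 0.1984 × 0.05 × 0.08 = 0.0007936
  M1: 0.0576 × 0.03 × 0.328 = 0.000566784
  M5: 0.0392 × 0.328 × 0.075 = 0.00096432
  M6: 0.5248 × 0.035 × 0.427 = 0.007843136
  M4: 0.18 × 0.15 × 0.09 = 0.00243
Total = 0.01259784.
Largest term belongs to M6, so M6 is most probable.

M6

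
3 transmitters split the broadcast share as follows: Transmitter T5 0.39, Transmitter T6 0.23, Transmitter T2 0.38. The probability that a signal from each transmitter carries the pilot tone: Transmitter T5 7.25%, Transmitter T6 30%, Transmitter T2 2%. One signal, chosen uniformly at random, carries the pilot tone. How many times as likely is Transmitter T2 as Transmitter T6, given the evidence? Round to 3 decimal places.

Prior × likelihood for each hypothesis:
  Transmitter T5: 0.39 × 0.0725 = 0.028275
  Transmitter T6: 0.23 × 0.3 = 0.069
  Transmitter T2: 0.38 × 0.02 = 0.0076
Total = 0.104875.
The ratio is 0.0076 / 0.069 (the normalizer cancels) = 0.110.

0.110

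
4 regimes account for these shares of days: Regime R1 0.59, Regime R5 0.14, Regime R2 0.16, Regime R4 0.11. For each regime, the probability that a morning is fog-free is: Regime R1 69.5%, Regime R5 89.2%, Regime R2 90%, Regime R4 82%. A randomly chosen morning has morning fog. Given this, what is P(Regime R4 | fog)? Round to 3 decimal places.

Taking complements, P(fog | each) = Regime R1 0.305, Regime R5 0.108, Regime R2 0.1, Regime R4 0.18.
Unnormalized posteriors (prior × likelihood):
  Regime R1: 0.59 × 0.305 = 0.17995
  Regime R5: 0.14 × 0.108 = 0.01512
  Regime R2: 0.16 × 0.1 = 0.016
  Regime R4: 0.11 × 0.18 = 0.0198
Total = 0.23087.
P(Regime R4 | evidence) = 0.0198 / 0.23087 ≈ 0.086.

0.086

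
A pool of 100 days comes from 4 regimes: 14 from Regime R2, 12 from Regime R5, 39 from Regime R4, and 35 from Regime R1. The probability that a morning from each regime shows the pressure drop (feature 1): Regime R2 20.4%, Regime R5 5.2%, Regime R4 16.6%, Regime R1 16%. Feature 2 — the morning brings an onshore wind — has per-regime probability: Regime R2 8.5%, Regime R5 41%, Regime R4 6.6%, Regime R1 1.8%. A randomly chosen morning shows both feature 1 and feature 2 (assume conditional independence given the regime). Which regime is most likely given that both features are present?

Regime R4

Prior × likelihood for each hypothesis:
  Regime R2: 0.14 × 0.204 × 0.085 = 0.0024276
  Regime R5: 0.12 × 0.052 × 0.41 = 0.0025584
  Regime R4: 0.39 × 0.166 × 0.066 = 0.00427284
  Regime R1: 0.35 × 0.16 × 0.018 = 0.001008
Sum = 0.01026684.
Largest term belongs to Regime R4, so Regime R4 is most probable.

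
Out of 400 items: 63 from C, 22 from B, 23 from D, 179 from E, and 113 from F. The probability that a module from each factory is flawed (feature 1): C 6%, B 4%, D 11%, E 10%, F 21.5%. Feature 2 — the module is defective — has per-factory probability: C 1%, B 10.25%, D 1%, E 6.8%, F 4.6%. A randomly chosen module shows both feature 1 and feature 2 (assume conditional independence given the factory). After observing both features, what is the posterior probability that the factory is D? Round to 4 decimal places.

By Bayes' rule, posterior ∝ prior × likelihood:
  C: 0.1575 × 0.06 × 0.01 = 0.0000945
  B: 0.055 × 0.04 × 0.1025 = 0.0002255
  D: 0.0575 × 0.11 × 0.01 = 0.00006325
  E: 0.4475 × 0.1 × 0.068 = 0.003043
  F: 0.2825 × 0.215 × 0.046 = 0.002793925
Sum = 0.006220175.
P(D | evidence) = 0.00006325 / 0.006220175 ≈ 0.0102.

0.0102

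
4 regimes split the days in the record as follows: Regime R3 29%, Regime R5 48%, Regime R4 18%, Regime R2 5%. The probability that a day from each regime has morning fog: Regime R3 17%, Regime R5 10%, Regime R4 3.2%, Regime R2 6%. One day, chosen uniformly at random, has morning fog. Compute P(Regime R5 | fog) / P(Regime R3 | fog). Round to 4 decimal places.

0.9736

Prior × likelihood for each hypothesis:
  Regime R3: 0.29 × 0.17 = 0.0493
  Regime R5: 0.48 × 0.1 = 0.048
  Regime R4: 0.18 × 0.032 = 0.00576
  Regime R2: 0.05 × 0.06 = 0.003
Normalizing constant = 0.10606.
The ratio is 0.048 / 0.0493 (the normalizer cancels) = 0.9736.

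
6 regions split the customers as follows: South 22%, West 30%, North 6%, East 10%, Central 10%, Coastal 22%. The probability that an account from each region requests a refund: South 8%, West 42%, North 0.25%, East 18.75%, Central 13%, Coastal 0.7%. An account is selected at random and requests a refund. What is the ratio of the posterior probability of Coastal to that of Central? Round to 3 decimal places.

0.118

Unnormalized posteriors (prior × likelihood):
  South: 0.22 × 0.08 = 0.0176
  West: 0.3 × 0.42 = 0.126
  North: 0.06 × 0.0025 = 0.00015
  East: 0.1 × 0.1875 = 0.01875
  Central: 0.1 × 0.13 = 0.013
  Coastal: 0.22 × 0.007 = 0.00154
Total = 0.17704.
The ratio is 0.00154 / 0.013 (the normalizer cancels) = 0.118.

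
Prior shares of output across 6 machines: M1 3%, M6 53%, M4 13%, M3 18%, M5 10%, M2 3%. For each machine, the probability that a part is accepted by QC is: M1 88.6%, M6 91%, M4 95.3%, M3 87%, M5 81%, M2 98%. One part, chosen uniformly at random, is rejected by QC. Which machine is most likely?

M6

Taking complements, P(rejected | each) = M1 0.114, M6 0.09, M4 0.047, M3 0.13, M5 0.19, M2 0.02.
Compute prior × likelihood for every hypothesis:
  M1: 0.03 × 0.114 = 0.00342
  M6: 0.53 × 0.09 = 0.0477
  M4: 0.13 × 0.047 = 0.00611
  M3: 0.18 × 0.13 = 0.0234
  M5: 0.1 × 0.19 = 0.019
  M2: 0.03 × 0.02 = 0.0006
Total = 0.10023.
Largest term belongs to M6, so M6 is most probable.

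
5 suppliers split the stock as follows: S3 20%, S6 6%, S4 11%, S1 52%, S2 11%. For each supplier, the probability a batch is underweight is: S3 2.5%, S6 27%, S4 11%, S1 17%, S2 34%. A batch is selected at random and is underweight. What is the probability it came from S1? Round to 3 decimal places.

0.556

Unnormalized posteriors (prior × likelihood):
  S3: 0.2 × 0.025 = 0.005
  S6: 0.06 × 0.27 = 0.0162
  S4: 0.11 × 0.11 = 0.0121
  S1: 0.52 × 0.17 = 0.0884
  S2: 0.11 × 0.34 = 0.0374
Sum = 0.1591.
P(S1 | evidence) = 0.0884 / 0.1591 ≈ 0.556.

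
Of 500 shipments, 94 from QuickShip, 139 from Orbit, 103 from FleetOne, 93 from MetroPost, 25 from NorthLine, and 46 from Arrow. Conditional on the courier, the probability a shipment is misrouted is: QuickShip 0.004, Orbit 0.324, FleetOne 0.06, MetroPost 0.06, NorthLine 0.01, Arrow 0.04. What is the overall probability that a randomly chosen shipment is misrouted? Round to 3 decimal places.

Prior × likelihood for each hypothesis:
  QuickShip: 0.188 × 0.004 = 0.000752
  Orbit: 0.278 × 0.324 = 0.090072
  FleetOne: 0.206 × 0.06 = 0.01236
  MetroPost: 0.186 × 0.06 = 0.01116
  NorthLine: 0.05 × 0.01 = 0.0005
  Arrow: 0.092 × 0.04 = 0.00368
P(misrouted) = 0.000752 + 0.090072 + 0.01236 + 0.01116 + 0.0005 + 0.00368 = 0.118524 → 0.119.

0.119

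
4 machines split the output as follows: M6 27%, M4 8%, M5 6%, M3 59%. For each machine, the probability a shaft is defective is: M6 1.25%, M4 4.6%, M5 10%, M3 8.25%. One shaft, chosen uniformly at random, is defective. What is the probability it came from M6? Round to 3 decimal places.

Prior × likelihood for each hypothesis:
  M6: 0.27 × 0.0125 = 0.003375
  M4: 0.08 × 0.046 = 0.00368
  M5: 0.06 × 0.1 = 0.006
  M3: 0.59 × 0.0825 = 0.048675
Sum = 0.06173.
P(M6 | evidence) = 0.003375 / 0.06173 ≈ 0.055.

0.055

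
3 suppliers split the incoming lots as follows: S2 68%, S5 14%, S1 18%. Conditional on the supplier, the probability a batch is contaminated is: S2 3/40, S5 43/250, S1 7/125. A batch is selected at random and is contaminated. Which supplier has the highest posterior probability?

S2

By Bayes' rule, posterior ∝ prior × likelihood:
  S2: 0.68 × 0.075 = 0.051
  S5: 0.14 × 0.172 = 0.02408
  S1: 0.18 × 0.056 = 0.01008
Sum = 0.08516.
Largest term belongs to S2, so S2 is most probable.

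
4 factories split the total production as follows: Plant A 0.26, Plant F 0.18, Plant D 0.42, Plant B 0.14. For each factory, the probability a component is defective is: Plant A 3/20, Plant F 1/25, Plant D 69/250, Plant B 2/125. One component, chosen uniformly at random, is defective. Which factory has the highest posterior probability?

Compute prior × likelihood for every hypothesis:
  Plant A: 0.26 × 0.15 = 0.039
  Plant F: 0.18 × 0.04 = 0.0072
  Plant D: 0.42 × 0.276 = 0.11592
  Plant B: 0.14 × 0.016 = 0.00224
Normalizing constant = 0.16436.
Largest term belongs to Plant D, so Plant D is most probable.

Plant D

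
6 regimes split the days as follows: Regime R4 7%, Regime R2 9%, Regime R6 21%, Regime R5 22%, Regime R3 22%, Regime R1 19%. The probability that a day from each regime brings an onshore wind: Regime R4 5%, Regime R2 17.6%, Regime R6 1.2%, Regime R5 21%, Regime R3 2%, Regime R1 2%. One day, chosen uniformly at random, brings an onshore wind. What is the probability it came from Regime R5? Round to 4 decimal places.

0.6058

Prior × likelihood for each hypothesis:
  Regime R4: 0.07 × 0.05 = 0.0035
  Regime R2: 0.09 × 0.176 = 0.01584
  Regime R6: 0.21 × 0.012 = 0.00252
  Regime R5: 0.22 × 0.21 = 0.0462
  Regime R3: 0.22 × 0.02 = 0.0044
  Regime R1: 0.19 × 0.02 = 0.0038
Normalizing constant = 0.07626.
P(Regime R5 | evidence) = 0.0462 / 0.07626 ≈ 0.6058.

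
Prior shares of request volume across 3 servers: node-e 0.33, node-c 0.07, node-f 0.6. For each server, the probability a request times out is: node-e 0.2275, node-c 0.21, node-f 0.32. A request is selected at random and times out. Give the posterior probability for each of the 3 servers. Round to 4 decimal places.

node-e 0.2664, node-c 0.0522, node-f 0.6814

Prior × likelihood for each hypothesis:
  node-e: 0.33 × 0.2275 = 0.075075
  node-c: 0.07 × 0.21 = 0.0147
  node-f: 0.6 × 0.32 = 0.192
Normalizing constant = 0.281775.
P(node-e | timeout) = 0.075075/0.281775 ≈ 0.2664
P(node-c | timeout) = 0.0147/0.281775 ≈ 0.0522
P(node-f | timeout) = 0.192/0.281775 ≈ 0.6814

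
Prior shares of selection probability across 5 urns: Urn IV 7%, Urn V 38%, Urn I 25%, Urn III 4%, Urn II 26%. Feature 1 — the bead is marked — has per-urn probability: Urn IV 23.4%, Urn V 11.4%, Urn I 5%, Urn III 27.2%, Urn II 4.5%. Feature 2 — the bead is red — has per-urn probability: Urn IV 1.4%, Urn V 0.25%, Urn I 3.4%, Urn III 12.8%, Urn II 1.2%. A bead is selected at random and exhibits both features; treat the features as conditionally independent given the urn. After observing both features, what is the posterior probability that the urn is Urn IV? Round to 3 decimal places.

0.100

Compute prior × likelihood for every hypothesis:
  Urn IV: 0.07 × 0.234 × 0.014 = 0.00022932
  Urn V: 0.38 × 0.114 × 0.0025 = 0.0001083
  Urn I: 0.25 × 0.05 × 0.034 = 0.000425
  Urn III: 0.04 × 0.272 × 0.128 = 0.00139264
  Urn II: 0.26 × 0.045 × 0.012 = 0.0001404
Sum = 0.00229566.
P(Urn IV | evidence) = 0.00022932 / 0.00229566 ≈ 0.100.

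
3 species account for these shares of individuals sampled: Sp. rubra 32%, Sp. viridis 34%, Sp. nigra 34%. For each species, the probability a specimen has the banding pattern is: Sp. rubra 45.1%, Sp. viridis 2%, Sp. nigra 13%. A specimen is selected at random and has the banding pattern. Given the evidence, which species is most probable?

Sp. rubra

Compute prior × likelihood for every hypothesis:
  Sp. rubra: 0.32 × 0.451 = 0.14432
  Sp. viridis: 0.34 × 0.02 = 0.0068
  Sp. nigra: 0.34 × 0.13 = 0.0442
Normalizing constant = 0.19532.
Largest term belongs to Sp. rubra, so Sp. rubra is most probable.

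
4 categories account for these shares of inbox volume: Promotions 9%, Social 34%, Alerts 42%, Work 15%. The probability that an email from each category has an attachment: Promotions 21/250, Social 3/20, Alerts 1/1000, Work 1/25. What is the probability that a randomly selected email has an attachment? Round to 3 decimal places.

Prior × likelihood for each hypothesis:
  Promotions: 0.09 × 0.084 = 0.00756
  Social: 0.34 × 0.15 = 0.051
  Alerts: 0.42 × 0.001 = 0.00042
  Work: 0.15 × 0.04 = 0.006
P(attachment) = 0.00756 + 0.051 + 0.00042 + 0.006 = 0.06498 → 0.065.

0.065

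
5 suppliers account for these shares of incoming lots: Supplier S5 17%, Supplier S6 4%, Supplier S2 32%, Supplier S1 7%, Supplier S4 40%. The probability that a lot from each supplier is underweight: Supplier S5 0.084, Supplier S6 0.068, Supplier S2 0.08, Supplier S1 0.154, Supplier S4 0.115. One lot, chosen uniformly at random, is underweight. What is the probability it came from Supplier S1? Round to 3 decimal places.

0.108

By Bayes' rule, posterior ∝ prior × likelihood:
  Supplier S5: 0.17 × 0.084 = 0.01428
  Supplier S6: 0.04 × 0.068 = 0.00272
  Supplier S2: 0.32 × 0.08 = 0.0256
  Supplier S1: 0.07 × 0.154 = 0.01078
  Supplier S4: 0.4 × 0.115 = 0.046
Sum = 0.09938.
P(Supplier S1 | evidence) = 0.01078 / 0.09938 ≈ 0.108.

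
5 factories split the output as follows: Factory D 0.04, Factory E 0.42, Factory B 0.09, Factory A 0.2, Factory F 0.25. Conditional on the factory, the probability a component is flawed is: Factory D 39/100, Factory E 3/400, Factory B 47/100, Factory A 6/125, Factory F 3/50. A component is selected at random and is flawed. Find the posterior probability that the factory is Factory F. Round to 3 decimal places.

0.175

Compute prior × likelihood for every hypothesis:
  Factory D: 0.04 × 0.39 = 0.0156
  Factory E: 0.42 × 0.0075 = 0.00315
  Factory B: 0.09 × 0.47 = 0.0423
  Factory A: 0.2 × 0.048 = 0.0096
  Factory F: 0.25 × 0.06 = 0.015
Total = 0.08565.
P(Factory F | evidence) = 0.015 / 0.08565 ≈ 0.175.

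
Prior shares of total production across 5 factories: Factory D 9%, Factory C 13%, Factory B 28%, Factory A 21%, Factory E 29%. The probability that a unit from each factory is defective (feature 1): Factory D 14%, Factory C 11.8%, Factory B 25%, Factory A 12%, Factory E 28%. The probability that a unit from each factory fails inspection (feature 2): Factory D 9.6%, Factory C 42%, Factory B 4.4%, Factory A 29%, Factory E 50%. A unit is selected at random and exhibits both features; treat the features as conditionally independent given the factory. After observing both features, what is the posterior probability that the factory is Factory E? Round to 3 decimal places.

0.692

Prior × likelihood for each hypothesis:
  Factory D: 0.09 × 0.14 × 0.096 = 0.0012096
  Factory C: 0.13 × 0.118 × 0.42 = 0.0064428
  Factory B: 0.28 × 0.25 × 0.044 = 0.00308
  Factory A: 0.21 × 0.12 × 0.29 = 0.007308
  Factory E: 0.29 × 0.28 × 0.5 = 0.0406
Total = 0.0586404.
P(Factory E | evidence) = 0.0406 / 0.0586404 ≈ 0.692.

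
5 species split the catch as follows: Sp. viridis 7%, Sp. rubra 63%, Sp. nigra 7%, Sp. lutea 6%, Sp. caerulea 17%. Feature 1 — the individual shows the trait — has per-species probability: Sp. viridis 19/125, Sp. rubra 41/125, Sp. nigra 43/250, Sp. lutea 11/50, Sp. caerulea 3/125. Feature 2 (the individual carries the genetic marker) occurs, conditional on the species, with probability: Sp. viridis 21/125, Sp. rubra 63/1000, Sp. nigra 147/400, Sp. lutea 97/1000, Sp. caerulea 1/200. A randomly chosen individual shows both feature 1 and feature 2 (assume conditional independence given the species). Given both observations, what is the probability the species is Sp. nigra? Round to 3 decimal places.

0.216

By Bayes' rule, posterior ∝ prior × likelihood:
  Sp. viridis: 0.07 × 0.152 × 0.168 = 0.00178752
  Sp. rubra: 0.63 × 0.328 × 0.063 = 0.01301832
  Sp. nigra: 0.07 × 0.172 × 0.3675 = 0.0044247
  Sp. lutea: 0.06 × 0.22 × 0.097 = 0.0012804
  Sp. caerulea: 0.17 × 0.024 × 0.005 = 0.0000204
Total = 0.02053134.
P(Sp. nigra | evidence) = 0.0044247 / 0.02053134 ≈ 0.216.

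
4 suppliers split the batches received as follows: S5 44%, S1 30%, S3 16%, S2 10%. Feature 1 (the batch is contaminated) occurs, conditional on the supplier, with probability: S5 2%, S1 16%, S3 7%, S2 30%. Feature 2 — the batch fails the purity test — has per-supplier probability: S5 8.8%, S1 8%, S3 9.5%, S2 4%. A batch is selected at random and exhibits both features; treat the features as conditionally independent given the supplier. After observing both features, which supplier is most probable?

S1

Unnormalized posteriors (prior × likelihood):
  S5: 0.44 × 0.02 × 0.088 = 0.0007744
  S1: 0.3 × 0.16 × 0.08 = 0.00384
  S3: 0.16 × 0.07 × 0.095 = 0.001064
  S2: 0.1 × 0.3 × 0.04 = 0.0012
Normalizing constant = 0.0068784.
Largest term belongs to S1, so S1 is most probable.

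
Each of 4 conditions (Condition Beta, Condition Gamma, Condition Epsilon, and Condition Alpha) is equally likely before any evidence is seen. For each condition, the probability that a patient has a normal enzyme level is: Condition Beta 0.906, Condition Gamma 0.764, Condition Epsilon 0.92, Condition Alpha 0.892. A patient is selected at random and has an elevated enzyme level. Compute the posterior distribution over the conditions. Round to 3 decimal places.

Taking complements, P(elevated | each) = Condition Beta 0.094, Condition Gamma 0.236, Condition Epsilon 0.08, Condition Alpha 0.108.
With a uniform prior (1/4 each), posterior ∝ likelihood:
  Condition Beta: 0.094
  Condition Gamma: 0.236
  Condition Epsilon: 0.08
  Condition Alpha: 0.108
Sum = 0.518.
P(Condition Beta | elevated) = 0.094/0.518 ≈ 0.181
P(Condition Gamma | elevated) = 0.236/0.518 ≈ 0.456
P(Condition Epsilon | elevated) = 0.08/0.518 ≈ 0.154
P(Condition Alpha | elevated) = 0.108/0.518 ≈ 0.208

Condition Beta 0.181, Condition Gamma 0.456, Condition Epsilon 0.154, Condition Alpha 0.208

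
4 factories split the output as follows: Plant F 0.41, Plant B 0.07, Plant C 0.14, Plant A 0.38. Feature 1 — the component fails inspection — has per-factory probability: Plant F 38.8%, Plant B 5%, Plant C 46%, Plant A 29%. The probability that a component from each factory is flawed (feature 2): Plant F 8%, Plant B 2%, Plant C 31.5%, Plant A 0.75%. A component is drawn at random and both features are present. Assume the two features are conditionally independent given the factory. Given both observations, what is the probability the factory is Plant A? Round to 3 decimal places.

0.024

Prior × likelihood for each hypothesis:
  Plant F: 0.41 × 0.388 × 0.08 = 0.0127264
  Plant B: 0.07 × 0.05 × 0.02 = 0.00007
  Plant C: 0.14 × 0.46 × 0.315 = 0.020286
  Plant A: 0.38 × 0.29 × 0.0075 = 0.0008265
Sum = 0.0339089.
P(Plant A | evidence) = 0.0008265 / 0.0339089 ≈ 0.024.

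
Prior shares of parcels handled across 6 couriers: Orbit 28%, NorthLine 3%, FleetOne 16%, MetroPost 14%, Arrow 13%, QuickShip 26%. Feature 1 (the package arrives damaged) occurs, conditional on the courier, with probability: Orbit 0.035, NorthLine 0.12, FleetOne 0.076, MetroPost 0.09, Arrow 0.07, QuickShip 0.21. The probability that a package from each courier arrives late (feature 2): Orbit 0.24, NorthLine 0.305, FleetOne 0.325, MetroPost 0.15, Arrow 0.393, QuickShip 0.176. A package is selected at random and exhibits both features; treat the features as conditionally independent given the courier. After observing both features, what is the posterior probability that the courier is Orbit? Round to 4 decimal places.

Prior × likelihood for each hypothesis:
  Orbit: 0.28 × 0.035 × 0.24 = 0.002352
  NorthLine: 0.03 × 0.12 × 0.305 = 0.001098
  FleetOne: 0.16 × 0.076 × 0.325 = 0.003952
  MetroPost: 0.14 × 0.09 × 0.15 = 0.00189
  Arrow: 0.13 × 0.07 × 0.393 = 0.0035763
  QuickShip: 0.26 × 0.21 × 0.176 = 0.0096096
Normalizing constant = 0.0224779.
P(Orbit | evidence) = 0.002352 / 0.0224779 ≈ 0.1046.

0.1046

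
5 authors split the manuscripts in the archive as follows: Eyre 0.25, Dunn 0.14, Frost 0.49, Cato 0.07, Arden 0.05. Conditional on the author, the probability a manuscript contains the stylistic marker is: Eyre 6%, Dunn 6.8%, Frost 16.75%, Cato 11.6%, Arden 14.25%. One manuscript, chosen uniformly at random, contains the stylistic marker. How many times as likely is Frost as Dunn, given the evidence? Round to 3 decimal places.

By Bayes' rule, posterior ∝ prior × likelihood:
  Eyre: 0.25 × 0.06 = 0.015
  Dunn: 0.14 × 0.068 = 0.00952
  Frost: 0.49 × 0.1675 = 0.082075
  Cato: 0.07 × 0.116 = 0.00812
  Arden: 0.05 × 0.1425 = 0.007125
Sum = 0.12184.
The ratio is 0.082075 / 0.00952 (the normalizer cancels) = 8.621.

8.621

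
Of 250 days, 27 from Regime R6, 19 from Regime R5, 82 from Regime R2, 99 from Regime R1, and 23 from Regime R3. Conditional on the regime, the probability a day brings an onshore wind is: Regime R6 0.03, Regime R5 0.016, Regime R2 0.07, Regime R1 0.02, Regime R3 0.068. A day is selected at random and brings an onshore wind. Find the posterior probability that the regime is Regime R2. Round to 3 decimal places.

Compute prior × likelihood for every hypothesis:
  Regime R6: 0.108 × 0.03 = 0.00324
  Regime R5: 0.076 × 0.016 = 0.001216
  Regime R2: 0.328 × 0.07 = 0.02296
  Regime R1: 0.396 × 0.02 = 0.00792
  Regime R3: 0.092 × 0.068 = 0.006256
Normalizing constant = 0.041592.
P(Regime R2 | evidence) = 0.02296 / 0.041592 ≈ 0.552.

0.552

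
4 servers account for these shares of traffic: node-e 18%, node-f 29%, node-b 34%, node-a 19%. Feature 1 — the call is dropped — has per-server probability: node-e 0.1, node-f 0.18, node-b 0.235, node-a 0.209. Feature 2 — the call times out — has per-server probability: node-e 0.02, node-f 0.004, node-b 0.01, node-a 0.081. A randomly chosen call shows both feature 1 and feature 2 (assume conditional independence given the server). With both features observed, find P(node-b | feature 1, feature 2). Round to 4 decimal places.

0.1743

Unnormalized posteriors (prior × likelihood):
  node-e: 0.18 × 0.1 × 0.02 = 0.00036
  node-f: 0.29 × 0.18 × 0.004 = 0.0002088
  node-b: 0.34 × 0.235 × 0.01 = 0.000799
  node-a: 0.19 × 0.209 × 0.081 = 0.00321651
Sum = 0.00458431.
P(node-b | evidence) = 0.000799 / 0.00458431 ≈ 0.1743.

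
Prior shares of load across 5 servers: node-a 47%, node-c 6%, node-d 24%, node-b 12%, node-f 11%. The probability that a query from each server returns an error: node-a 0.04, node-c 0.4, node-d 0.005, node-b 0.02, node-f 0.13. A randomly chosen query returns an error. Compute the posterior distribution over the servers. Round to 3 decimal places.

Prior × likelihood for each hypothesis:
  node-a: 0.47 × 0.04 = 0.0188
  node-c: 0.06 × 0.4 = 0.024
  node-d: 0.24 × 0.005 = 0.0012
  node-b: 0.12 × 0.02 = 0.0024
  node-f: 0.11 × 0.13 = 0.0143
Sum = 0.0607.
P(node-a | error) = 0.0188/0.0607 ≈ 0.310
P(node-c | error) = 0.024/0.0607 ≈ 0.395
P(node-d | error) = 0.0012/0.0607 ≈ 0.020
P(node-b | error) = 0.0024/0.0607 ≈ 0.040
P(node-f | error) = 0.0143/0.0607 ≈ 0.236

node-a 0.310, node-c 0.395, node-d 0.020, node-b 0.040, node-f 0.236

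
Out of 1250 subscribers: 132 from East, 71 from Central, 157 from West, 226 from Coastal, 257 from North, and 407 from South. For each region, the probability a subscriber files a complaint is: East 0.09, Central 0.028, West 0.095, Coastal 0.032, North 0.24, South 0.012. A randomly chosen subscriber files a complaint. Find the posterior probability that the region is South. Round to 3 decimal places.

By Bayes' rule, posterior ∝ prior × likelihood:
  East: 0.1056 × 0.09 = 0.009504
  Central: 0.0568 × 0.028 = 0.0015904
  West: 0.1256 × 0.095 = 0.011932
  Coastal: 0.1808 × 0.032 = 0.0057856
  North: 0.2056 × 0.24 = 0.049344
  South: 0.3256 × 0.012 = 0.0039072
Sum = 0.0820632.
P(South | evidence) = 0.0039072 / 0.0820632 ≈ 0.048.

0.048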